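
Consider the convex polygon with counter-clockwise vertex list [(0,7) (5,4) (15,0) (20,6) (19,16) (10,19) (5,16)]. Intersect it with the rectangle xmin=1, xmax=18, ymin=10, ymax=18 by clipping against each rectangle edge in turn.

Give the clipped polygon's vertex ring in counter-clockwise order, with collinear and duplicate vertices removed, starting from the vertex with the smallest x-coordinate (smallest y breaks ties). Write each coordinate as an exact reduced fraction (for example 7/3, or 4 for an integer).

1. After x ≥ 1: [(1,44/5) (1,32/5) (5,4) (15,0) (20,6) (19,16) (10,19) (5,16)]
2. After x ≤ 18: [(1,44/5) (1,32/5) (5,4) (15,0) (18,18/5) (18,49/3) (10,19) (5,16)]
3. After y ≥ 10: [(5/3,10) (18,10) (18,49/3) (10,19) (5,16)]
4. After y ≤ 18: [(5/3,10) (18,10) (18,49/3) (13,18) (25/3,18) (5,16)]
5. Canonical ring: [(5/3,10) (18,10) (18,49/3) (13,18) (25/3,18) (5,16)]

Clipped polygon: [(5/3,10) (18,10) (18,49/3) (13,18) (25/3,18) (5,16)]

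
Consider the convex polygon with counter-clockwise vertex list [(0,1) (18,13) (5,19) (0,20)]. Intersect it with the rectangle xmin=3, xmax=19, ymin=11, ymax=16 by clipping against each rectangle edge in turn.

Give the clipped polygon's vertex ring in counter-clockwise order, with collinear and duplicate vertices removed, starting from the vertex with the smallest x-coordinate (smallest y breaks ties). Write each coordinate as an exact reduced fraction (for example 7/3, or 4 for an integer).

Clipped polygon: [(3,11) (15,11) (18,13) (23/2,16) (3,16)]

1. After x ≥ 3: [(3,3) (18,13) (5,19) (3,97/5)]
2. After x ≤ 19: [(3,3) (18,13) (5,19) (3,97/5)]
3. After y ≥ 11: [(3,11) (15,11) (18,13) (5,19) (3,97/5)]
4. After y ≤ 16: [(3,16) (3,11) (15,11) (18,13) (23/2,16)]
5. Canonical ring: [(3,11) (15,11) (18,13) (23/2,16) (3,16)]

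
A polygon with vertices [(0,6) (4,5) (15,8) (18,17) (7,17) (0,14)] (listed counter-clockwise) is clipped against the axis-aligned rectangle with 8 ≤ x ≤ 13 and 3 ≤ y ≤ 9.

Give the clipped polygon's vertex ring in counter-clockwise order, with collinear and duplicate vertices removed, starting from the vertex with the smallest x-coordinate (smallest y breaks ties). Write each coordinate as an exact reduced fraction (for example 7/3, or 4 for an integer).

1. After x ≥ 8: [(8,67/11) (15,8) (18,17) (8,17)]
2. After x ≤ 13: [(8,67/11) (13,82/11) (13,17) (8,17)]
3. After y ≥ 3: [(8,67/11) (13,82/11) (13,17) (8,17)]
4. After y ≤ 9: [(8,9) (8,67/11) (13,82/11) (13,9)]
5. Canonical ring: [(8,67/11) (13,82/11) (13,9) (8,9)]

Clipped polygon: [(8,67/11) (13,82/11) (13,9) (8,9)]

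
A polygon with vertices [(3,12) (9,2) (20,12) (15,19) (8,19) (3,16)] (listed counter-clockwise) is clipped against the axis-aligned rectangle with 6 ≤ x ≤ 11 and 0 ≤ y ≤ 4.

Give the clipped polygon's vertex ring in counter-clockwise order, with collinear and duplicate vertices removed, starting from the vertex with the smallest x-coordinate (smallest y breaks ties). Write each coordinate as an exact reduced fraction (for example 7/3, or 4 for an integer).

1. After x ≥ 6: [(6,7) (9,2) (20,12) (15,19) (8,19) (6,89/5)]
2. After x ≤ 11: [(6,7) (9,2) (11,42/11) (11,19) (8,19) (6,89/5)]
3. After y ≥ 0: [(6,7) (9,2) (11,42/11) (11,19) (8,19) (6,89/5)]
4. After y ≤ 4: [(39/5,4) (9,2) (11,42/11) (11,4)]
5. Canonical ring: [(39/5,4) (9,2) (11,42/11) (11,4)]

Clipped polygon: [(39/5,4) (9,2) (11,42/11) (11,4)]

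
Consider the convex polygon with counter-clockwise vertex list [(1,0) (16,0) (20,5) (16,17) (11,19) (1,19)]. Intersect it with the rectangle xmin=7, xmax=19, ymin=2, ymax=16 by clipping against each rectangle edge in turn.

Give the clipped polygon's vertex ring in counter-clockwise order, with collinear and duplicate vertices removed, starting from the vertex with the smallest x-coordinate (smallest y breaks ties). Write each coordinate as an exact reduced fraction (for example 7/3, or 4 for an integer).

1. After x ≥ 7: [(7,0) (16,0) (20,5) (16,17) (11,19) (7,19)]
2. After x ≤ 19: [(7,0) (16,0) (19,15/4) (19,8) (16,17) (11,19) (7,19)]
3. After y ≥ 2: [(7,2) (88/5,2) (19,15/4) (19,8) (16,17) (11,19) (7,19)]
4. After y ≤ 16: [(7,16) (7,2) (88/5,2) (19,15/4) (19,8) (49/3,16)]
5. Canonical ring: [(7,2) (88/5,2) (19,15/4) (19,8) (49/3,16) (7,16)]

Clipped polygon: [(7,2) (88/5,2) (19,15/4) (19,8) (49/3,16) (7,16)]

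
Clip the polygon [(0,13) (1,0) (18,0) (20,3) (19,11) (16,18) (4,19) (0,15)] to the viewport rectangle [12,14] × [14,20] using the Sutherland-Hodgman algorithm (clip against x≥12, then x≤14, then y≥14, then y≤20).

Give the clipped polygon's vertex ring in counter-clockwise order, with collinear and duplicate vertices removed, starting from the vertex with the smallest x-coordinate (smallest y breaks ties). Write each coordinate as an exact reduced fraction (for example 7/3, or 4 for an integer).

1. After x ≥ 12: [(12,0) (18,0) (20,3) (19,11) (16,18) (12,55/3)]
2. After x ≤ 14: [(12,0) (14,0) (14,109/6) (12,55/3)]
3. After y ≥ 14: [(12,14) (14,14) (14,109/6) (12,55/3)]
4. After y ≤ 20: [(12,14) (14,14) (14,109/6) (12,55/3)]
5. Canonical ring: [(12,14) (14,14) (14,109/6) (12,55/3)]

Clipped polygon: [(12,14) (14,14) (14,109/6) (12,55/3)]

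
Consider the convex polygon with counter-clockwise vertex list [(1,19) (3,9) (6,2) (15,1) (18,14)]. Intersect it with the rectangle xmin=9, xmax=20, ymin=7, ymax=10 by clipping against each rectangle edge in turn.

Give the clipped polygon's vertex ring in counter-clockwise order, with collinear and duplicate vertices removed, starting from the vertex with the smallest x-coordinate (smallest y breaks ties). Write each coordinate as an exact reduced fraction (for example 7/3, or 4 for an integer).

1. After x ≥ 9: [(9,283/17) (9,5/3) (15,1) (18,14)]
2. After x ≤ 20: [(9,283/17) (9,5/3) (15,1) (18,14)]
3. After y ≥ 7: [(9,283/17) (9,7) (213/13,7) (18,14)]
4. After y ≤ 10: [(9,10) (9,7) (213/13,7) (222/13,10)]
5. Canonical ring: [(9,7) (213/13,7) (222/13,10) (9,10)]

Clipped polygon: [(9,7) (213/13,7) (222/13,10) (9,10)]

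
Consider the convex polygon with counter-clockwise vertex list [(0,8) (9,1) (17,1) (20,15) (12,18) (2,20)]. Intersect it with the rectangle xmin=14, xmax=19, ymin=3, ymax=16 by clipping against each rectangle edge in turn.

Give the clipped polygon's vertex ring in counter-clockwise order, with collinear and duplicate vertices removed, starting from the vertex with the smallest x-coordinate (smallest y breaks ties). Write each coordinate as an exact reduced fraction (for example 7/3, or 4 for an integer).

Clipped polygon: [(14,3) (122/7,3) (19,31/3) (19,123/8) (52/3,16) (14,16)]

1. After x ≥ 14: [(14,1) (17,1) (20,15) (14,69/4)]
2. After x ≤ 19: [(14,1) (17,1) (19,31/3) (19,123/8) (14,69/4)]
3. After y ≥ 3: [(14,3) (122/7,3) (19,31/3) (19,123/8) (14,69/4)]
4. After y ≤ 16: [(14,16) (14,3) (122/7,3) (19,31/3) (19,123/8) (52/3,16)]
5. Canonical ring: [(14,3) (122/7,3) (19,31/3) (19,123/8) (52/3,16) (14,16)]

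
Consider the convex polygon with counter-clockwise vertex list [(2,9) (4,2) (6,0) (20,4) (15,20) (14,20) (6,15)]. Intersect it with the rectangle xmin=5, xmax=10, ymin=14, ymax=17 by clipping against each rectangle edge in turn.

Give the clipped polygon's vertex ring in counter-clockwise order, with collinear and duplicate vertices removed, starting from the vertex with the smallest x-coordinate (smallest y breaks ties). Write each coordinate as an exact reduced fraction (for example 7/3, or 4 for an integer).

1. After x ≥ 5: [(5,27/2) (5,1) (6,0) (20,4) (15,20) (14,20) (6,15)]
2. After x ≤ 10: [(5,27/2) (5,1) (6,0) (10,8/7) (10,35/2) (6,15)]
3. After y ≥ 14: [(16/3,14) (10,14) (10,35/2) (6,15)]
4. After y ≤ 17: [(16/3,14) (10,14) (10,17) (46/5,17) (6,15)]
5. Canonical ring: [(16/3,14) (10,14) (10,17) (46/5,17) (6,15)]

Clipped polygon: [(16/3,14) (10,14) (10,17) (46/5,17) (6,15)]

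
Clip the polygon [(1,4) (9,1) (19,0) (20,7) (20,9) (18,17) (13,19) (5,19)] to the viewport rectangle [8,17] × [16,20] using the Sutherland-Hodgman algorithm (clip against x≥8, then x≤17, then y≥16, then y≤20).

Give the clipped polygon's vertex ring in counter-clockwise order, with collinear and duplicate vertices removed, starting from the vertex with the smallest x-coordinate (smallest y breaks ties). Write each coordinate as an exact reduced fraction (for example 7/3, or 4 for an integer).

1. After x ≥ 8: [(8,11/8) (9,1) (19,0) (20,7) (20,9) (18,17) (13,19) (8,19)]
2. After x ≤ 17: [(8,11/8) (9,1) (17,1/5) (17,87/5) (13,19) (8,19)]
3. After y ≥ 16: [(8,16) (17,16) (17,87/5) (13,19) (8,19)]
4. After y ≤ 20: [(8,16) (17,16) (17,87/5) (13,19) (8,19)]
5. Canonical ring: [(8,16) (17,16) (17,87/5) (13,19) (8,19)]

Clipped polygon: [(8,16) (17,16) (17,87/5) (13,19) (8,19)]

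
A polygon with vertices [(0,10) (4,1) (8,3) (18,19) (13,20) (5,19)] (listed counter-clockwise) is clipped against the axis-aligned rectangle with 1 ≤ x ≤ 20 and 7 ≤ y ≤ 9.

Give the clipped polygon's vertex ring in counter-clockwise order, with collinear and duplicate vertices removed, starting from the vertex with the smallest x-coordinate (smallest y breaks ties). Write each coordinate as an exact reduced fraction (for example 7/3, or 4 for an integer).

Clipped polygon: [(1,31/4) (4/3,7) (21/2,7) (47/4,9) (1,9)]

1. After x ≥ 1: [(1,59/5) (1,31/4) (4,1) (8,3) (18,19) (13,20) (5,19)]
2. After x ≤ 20: [(1,59/5) (1,31/4) (4,1) (8,3) (18,19) (13,20) (5,19)]
3. After y ≥ 7: [(1,59/5) (1,31/4) (4/3,7) (21/2,7) (18,19) (13,20) (5,19)]
4. After y ≤ 9: [(1,9) (1,31/4) (4/3,7) (21/2,7) (47/4,9)]
5. Canonical ring: [(1,31/4) (4/3,7) (21/2,7) (47/4,9) (1,9)]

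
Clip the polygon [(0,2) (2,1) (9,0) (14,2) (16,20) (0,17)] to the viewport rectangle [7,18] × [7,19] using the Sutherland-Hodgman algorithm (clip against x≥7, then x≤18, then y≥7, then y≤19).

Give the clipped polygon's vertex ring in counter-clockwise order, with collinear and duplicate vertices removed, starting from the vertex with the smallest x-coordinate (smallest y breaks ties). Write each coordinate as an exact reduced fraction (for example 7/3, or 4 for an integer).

Clipped polygon: [(7,7) (131/9,7) (143/9,19) (32/3,19) (7,293/16)]

1. After x ≥ 7: [(7,2/7) (9,0) (14,2) (16,20) (7,293/16)]
2. After x ≤ 18: [(7,2/7) (9,0) (14,2) (16,20) (7,293/16)]
3. After y ≥ 7: [(7,7) (131/9,7) (16,20) (7,293/16)]
4. After y ≤ 19: [(7,7) (131/9,7) (143/9,19) (32/3,19) (7,293/16)]
5. Canonical ring: [(7,7) (131/9,7) (143/9,19) (32/3,19) (7,293/16)]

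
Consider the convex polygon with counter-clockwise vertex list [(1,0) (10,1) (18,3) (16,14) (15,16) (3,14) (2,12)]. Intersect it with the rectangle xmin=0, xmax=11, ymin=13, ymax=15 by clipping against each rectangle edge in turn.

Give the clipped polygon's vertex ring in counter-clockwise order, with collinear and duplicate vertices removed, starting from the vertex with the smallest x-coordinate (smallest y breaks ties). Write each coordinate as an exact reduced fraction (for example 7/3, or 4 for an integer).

Clipped polygon: [(5/2,13) (11,13) (11,15) (9,15) (3,14)]

1. After x ≥ 0: [(1,0) (10,1) (18,3) (16,14) (15,16) (3,14) (2,12)]
2. After x ≤ 11: [(1,0) (10,1) (11,5/4) (11,46/3) (3,14) (2,12)]
3. After y ≥ 13: [(11,13) (11,46/3) (3,14) (5/2,13)]
4. After y ≤ 15: [(11,13) (11,15) (9,15) (3,14) (5/2,13)]
5. Canonical ring: [(5/2,13) (11,13) (11,15) (9,15) (3,14)]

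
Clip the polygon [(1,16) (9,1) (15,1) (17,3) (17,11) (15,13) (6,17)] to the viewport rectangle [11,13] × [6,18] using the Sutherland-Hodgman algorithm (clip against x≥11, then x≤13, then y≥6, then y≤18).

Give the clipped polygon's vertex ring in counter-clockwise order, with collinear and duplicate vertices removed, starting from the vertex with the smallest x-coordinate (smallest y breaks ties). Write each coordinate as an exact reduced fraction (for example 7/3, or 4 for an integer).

Clipped polygon: [(11,6) (13,6) (13,125/9) (11,133/9)]

1. After x ≥ 11: [(11,1) (15,1) (17,3) (17,11) (15,13) (11,133/9)]
2. After x ≤ 13: [(11,1) (13,1) (13,125/9) (11,133/9)]
3. After y ≥ 6: [(11,6) (13,6) (13,125/9) (11,133/9)]
4. After y ≤ 18: [(11,6) (13,6) (13,125/9) (11,133/9)]
5. Canonical ring: [(11,6) (13,6) (13,125/9) (11,133/9)]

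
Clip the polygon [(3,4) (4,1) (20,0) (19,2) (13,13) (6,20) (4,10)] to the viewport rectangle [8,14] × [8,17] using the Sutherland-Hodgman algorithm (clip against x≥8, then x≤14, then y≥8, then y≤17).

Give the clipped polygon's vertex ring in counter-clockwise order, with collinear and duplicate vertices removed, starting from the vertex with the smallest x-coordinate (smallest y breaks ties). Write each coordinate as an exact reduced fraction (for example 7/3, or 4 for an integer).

Clipped polygon: [(8,8) (14,8) (14,67/6) (13,13) (9,17) (8,17)]

1. After x ≥ 8: [(8,3/4) (20,0) (19,2) (13,13) (8,18)]
2. After x ≤ 14: [(8,3/4) (14,3/8) (14,67/6) (13,13) (8,18)]
3. After y ≥ 8: [(8,8) (14,8) (14,67/6) (13,13) (8,18)]
4. After y ≤ 17: [(8,17) (8,8) (14,8) (14,67/6) (13,13) (9,17)]
5. Canonical ring: [(8,8) (14,8) (14,67/6) (13,13) (9,17) (8,17)]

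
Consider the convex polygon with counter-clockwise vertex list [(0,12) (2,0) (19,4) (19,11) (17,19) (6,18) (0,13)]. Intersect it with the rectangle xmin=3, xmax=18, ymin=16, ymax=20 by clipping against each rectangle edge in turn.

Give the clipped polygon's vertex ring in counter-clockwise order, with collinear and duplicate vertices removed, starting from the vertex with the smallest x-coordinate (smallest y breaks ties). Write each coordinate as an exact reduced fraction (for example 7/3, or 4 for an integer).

Clipped polygon: [(18/5,16) (71/4,16) (17,19) (6,18)]

1. After x ≥ 3: [(3,4/17) (19,4) (19,11) (17,19) (6,18) (3,31/2)]
2. After x ≤ 18: [(3,4/17) (18,64/17) (18,15) (17,19) (6,18) (3,31/2)]
3. After y ≥ 16: [(71/4,16) (17,19) (6,18) (18/5,16)]
4. After y ≤ 20: [(71/4,16) (17,19) (6,18) (18/5,16)]
5. Canonical ring: [(18/5,16) (71/4,16) (17,19) (6,18)]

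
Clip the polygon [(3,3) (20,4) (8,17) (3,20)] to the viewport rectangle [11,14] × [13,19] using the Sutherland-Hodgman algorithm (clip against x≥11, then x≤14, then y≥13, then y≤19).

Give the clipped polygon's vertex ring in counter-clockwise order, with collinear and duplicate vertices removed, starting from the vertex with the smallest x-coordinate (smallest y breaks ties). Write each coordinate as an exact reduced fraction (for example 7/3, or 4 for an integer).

1. After x ≥ 11: [(11,59/17) (20,4) (11,55/4)]
2. After x ≤ 14: [(11,59/17) (14,62/17) (14,21/2) (11,55/4)]
3. After y ≥ 13: [(11,13) (152/13,13) (11,55/4)]
4. After y ≤ 19: [(11,13) (152/13,13) (11,55/4)]
5. Canonical ring: [(11,13) (152/13,13) (11,55/4)]

Clipped polygon: [(11,13) (152/13,13) (11,55/4)]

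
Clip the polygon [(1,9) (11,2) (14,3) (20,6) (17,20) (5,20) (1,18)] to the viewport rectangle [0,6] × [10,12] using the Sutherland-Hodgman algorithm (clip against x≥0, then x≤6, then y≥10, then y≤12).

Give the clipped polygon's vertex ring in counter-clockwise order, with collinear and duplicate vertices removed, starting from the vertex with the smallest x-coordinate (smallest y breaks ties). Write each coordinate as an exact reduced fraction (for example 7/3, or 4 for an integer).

1. After x ≥ 0: [(1,9) (11,2) (14,3) (20,6) (17,20) (5,20) (1,18)]
2. After x ≤ 6: [(1,9) (6,11/2) (6,20) (5,20) (1,18)]
3. After y ≥ 10: [(1,10) (6,10) (6,20) (5,20) (1,18)]
4. After y ≤ 12: [(1,12) (1,10) (6,10) (6,12)]
5. Canonical ring: [(1,10) (6,10) (6,12) (1,12)]

Clipped polygon: [(1,10) (6,10) (6,12) (1,12)]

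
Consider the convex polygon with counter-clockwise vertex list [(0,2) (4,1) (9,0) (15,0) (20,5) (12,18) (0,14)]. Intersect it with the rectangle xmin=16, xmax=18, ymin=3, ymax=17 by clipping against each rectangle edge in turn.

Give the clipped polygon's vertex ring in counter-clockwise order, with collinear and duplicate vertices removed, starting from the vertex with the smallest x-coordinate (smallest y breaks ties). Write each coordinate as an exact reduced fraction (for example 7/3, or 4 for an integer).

Clipped polygon: [(16,3) (18,3) (18,33/4) (16,23/2)]

1. After x ≥ 16: [(16,1) (20,5) (16,23/2)]
2. After x ≤ 18: [(16,1) (18,3) (18,33/4) (16,23/2)]
3. After y ≥ 3: [(16,3) (18,3) (18,3) (18,33/4) (16,23/2)]
4. After y ≤ 17: [(16,3) (18,3) (18,3) (18,33/4) (16,23/2)]
5. Canonical ring: [(16,3) (18,3) (18,33/4) (16,23/2)]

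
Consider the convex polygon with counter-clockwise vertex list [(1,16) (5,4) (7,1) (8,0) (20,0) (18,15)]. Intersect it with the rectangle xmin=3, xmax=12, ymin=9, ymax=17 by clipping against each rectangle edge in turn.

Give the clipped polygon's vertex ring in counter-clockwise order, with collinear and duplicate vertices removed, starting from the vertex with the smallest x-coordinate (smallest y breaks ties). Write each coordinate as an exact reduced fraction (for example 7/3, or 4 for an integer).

Clipped polygon: [(3,10) (10/3,9) (12,9) (12,261/17) (3,270/17)]

1. After x ≥ 3: [(3,270/17) (3,10) (5,4) (7,1) (8,0) (20,0) (18,15)]
2. After x ≤ 12: [(12,261/17) (3,270/17) (3,10) (5,4) (7,1) (8,0) (12,0)]
3. After y ≥ 9: [(12,9) (12,261/17) (3,270/17) (3,10) (10/3,9)]
4. After y ≤ 17: [(12,9) (12,261/17) (3,270/17) (3,10) (10/3,9)]
5. Canonical ring: [(3,10) (10/3,9) (12,9) (12,261/17) (3,270/17)]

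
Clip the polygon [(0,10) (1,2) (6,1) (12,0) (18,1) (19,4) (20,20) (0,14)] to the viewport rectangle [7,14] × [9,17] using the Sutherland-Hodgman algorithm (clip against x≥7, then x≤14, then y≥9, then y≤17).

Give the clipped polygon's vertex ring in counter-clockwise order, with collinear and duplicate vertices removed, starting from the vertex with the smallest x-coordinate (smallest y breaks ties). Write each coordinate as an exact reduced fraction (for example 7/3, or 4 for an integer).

1. After x ≥ 7: [(7,5/6) (12,0) (18,1) (19,4) (20,20) (7,161/10)]
2. After x ≤ 14: [(7,5/6) (12,0) (14,1/3) (14,91/5) (7,161/10)]
3. After y ≥ 9: [(7,9) (14,9) (14,91/5) (7,161/10)]
4. After y ≤ 17: [(7,9) (14,9) (14,17) (10,17) (7,161/10)]
5. Canonical ring: [(7,9) (14,9) (14,17) (10,17) (7,161/10)]

Clipped polygon: [(7,9) (14,9) (14,17) (10,17) (7,161/10)]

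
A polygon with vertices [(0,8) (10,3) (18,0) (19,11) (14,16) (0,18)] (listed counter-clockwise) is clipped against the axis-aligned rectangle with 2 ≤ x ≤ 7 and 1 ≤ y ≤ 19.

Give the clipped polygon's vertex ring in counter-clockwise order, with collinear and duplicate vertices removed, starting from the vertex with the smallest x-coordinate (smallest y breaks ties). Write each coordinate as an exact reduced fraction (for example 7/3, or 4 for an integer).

Clipped polygon: [(2,7) (7,9/2) (7,17) (2,124/7)]

1. After x ≥ 2: [(2,7) (10,3) (18,0) (19,11) (14,16) (2,124/7)]
2. After x ≤ 7: [(2,7) (7,9/2) (7,17) (2,124/7)]
3. After y ≥ 1: [(2,7) (7,9/2) (7,17) (2,124/7)]
4. After y ≤ 19: [(2,7) (7,9/2) (7,17) (2,124/7)]
5. Canonical ring: [(2,7) (7,9/2) (7,17) (2,124/7)]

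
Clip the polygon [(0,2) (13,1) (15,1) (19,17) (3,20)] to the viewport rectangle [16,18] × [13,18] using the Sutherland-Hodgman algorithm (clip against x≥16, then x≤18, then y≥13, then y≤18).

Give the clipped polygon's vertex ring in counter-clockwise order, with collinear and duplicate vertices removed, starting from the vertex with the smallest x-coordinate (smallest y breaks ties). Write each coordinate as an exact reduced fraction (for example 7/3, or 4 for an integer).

1. After x ≥ 16: [(16,5) (19,17) (16,281/16)]
2. After x ≤ 18: [(16,5) (18,13) (18,275/16) (16,281/16)]
3. After y ≥ 13: [(16,13) (18,13) (18,13) (18,275/16) (16,281/16)]
4. After y ≤ 18: [(16,13) (18,13) (18,13) (18,275/16) (16,281/16)]
5. Canonical ring: [(16,13) (18,13) (18,275/16) (16,281/16)]

Clipped polygon: [(16,13) (18,13) (18,275/16) (16,281/16)]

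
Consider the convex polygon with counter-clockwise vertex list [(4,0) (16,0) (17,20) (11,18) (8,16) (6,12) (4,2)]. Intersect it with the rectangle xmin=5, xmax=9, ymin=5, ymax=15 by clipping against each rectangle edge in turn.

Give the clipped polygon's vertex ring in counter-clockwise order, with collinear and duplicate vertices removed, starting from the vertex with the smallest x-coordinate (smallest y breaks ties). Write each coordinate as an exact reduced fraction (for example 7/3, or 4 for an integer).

1. After x ≥ 5: [(5,0) (16,0) (17,20) (11,18) (8,16) (6,12) (5,7)]
2. After x ≤ 9: [(5,0) (9,0) (9,50/3) (8,16) (6,12) (5,7)]
3. After y ≥ 5: [(5,5) (9,5) (9,50/3) (8,16) (6,12) (5,7)]
4. After y ≤ 15: [(5,5) (9,5) (9,15) (15/2,15) (6,12) (5,7)]
5. Canonical ring: [(5,5) (9,5) (9,15) (15/2,15) (6,12) (5,7)]

Clipped polygon: [(5,5) (9,5) (9,15) (15/2,15) (6,12) (5,7)]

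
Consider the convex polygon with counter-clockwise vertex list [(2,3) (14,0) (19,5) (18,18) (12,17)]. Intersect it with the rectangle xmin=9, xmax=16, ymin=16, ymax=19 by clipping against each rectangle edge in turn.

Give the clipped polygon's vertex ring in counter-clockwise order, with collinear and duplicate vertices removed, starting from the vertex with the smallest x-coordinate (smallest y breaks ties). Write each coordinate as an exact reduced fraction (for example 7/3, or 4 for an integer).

Clipped polygon: [(79/7,16) (16,16) (16,53/3) (12,17)]

1. After x ≥ 9: [(9,64/5) (9,5/4) (14,0) (19,5) (18,18) (12,17)]
2. After x ≤ 16: [(9,64/5) (9,5/4) (14,0) (16,2) (16,53/3) (12,17)]
3. After y ≥ 16: [(79/7,16) (16,16) (16,53/3) (12,17)]
4. After y ≤ 19: [(79/7,16) (16,16) (16,53/3) (12,17)]
5. Canonical ring: [(79/7,16) (16,16) (16,53/3) (12,17)]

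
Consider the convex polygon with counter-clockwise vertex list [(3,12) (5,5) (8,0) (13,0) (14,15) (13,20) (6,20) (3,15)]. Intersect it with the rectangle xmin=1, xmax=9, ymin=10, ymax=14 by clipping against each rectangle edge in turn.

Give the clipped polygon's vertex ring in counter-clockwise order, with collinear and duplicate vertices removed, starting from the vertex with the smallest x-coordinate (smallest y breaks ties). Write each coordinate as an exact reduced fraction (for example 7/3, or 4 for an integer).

Clipped polygon: [(3,12) (25/7,10) (9,10) (9,14) (3,14)]

1. After x ≥ 1: [(3,12) (5,5) (8,0) (13,0) (14,15) (13,20) (6,20) (3,15)]
2. After x ≤ 9: [(3,12) (5,5) (8,0) (9,0) (9,20) (6,20) (3,15)]
3. After y ≥ 10: [(3,12) (25/7,10) (9,10) (9,20) (6,20) (3,15)]
4. After y ≤ 14: [(3,14) (3,12) (25/7,10) (9,10) (9,14)]
5. Canonical ring: [(3,12) (25/7,10) (9,10) (9,14) (3,14)]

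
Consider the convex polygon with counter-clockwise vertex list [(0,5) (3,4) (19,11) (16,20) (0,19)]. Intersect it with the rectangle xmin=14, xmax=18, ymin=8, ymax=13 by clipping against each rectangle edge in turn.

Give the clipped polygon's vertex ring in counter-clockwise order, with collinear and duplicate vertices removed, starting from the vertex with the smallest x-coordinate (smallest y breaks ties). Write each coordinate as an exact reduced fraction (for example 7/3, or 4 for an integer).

Clipped polygon: [(14,141/16) (18,169/16) (18,13) (14,13)]

1. After x ≥ 14: [(14,141/16) (19,11) (16,20) (14,159/8)]
2. After x ≤ 18: [(14,141/16) (18,169/16) (18,14) (16,20) (14,159/8)]
3. After y ≥ 8: [(14,141/16) (18,169/16) (18,14) (16,20) (14,159/8)]
4. After y ≤ 13: [(14,13) (14,141/16) (18,169/16) (18,13)]
5. Canonical ring: [(14,141/16) (18,169/16) (18,13) (14,13)]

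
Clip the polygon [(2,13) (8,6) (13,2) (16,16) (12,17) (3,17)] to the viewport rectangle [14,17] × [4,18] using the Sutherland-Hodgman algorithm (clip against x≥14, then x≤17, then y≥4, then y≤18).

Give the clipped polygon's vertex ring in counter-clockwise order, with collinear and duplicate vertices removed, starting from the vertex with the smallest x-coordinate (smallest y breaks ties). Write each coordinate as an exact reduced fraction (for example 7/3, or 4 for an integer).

1. After x ≥ 14: [(14,20/3) (16,16) (14,33/2)]
2. After x ≤ 17: [(14,20/3) (16,16) (14,33/2)]
3. After y ≥ 4: [(14,20/3) (16,16) (14,33/2)]
4. After y ≤ 18: [(14,20/3) (16,16) (14,33/2)]
5. Canonical ring: [(14,20/3) (16,16) (14,33/2)]

Clipped polygon: [(14,20/3) (16,16) (14,33/2)]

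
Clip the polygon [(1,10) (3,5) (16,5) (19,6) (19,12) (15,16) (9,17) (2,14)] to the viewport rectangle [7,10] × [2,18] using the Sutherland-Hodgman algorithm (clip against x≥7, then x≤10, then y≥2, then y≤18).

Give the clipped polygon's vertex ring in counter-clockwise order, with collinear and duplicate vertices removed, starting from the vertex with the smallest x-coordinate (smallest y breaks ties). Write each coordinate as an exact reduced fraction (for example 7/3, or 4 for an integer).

Clipped polygon: [(7,5) (10,5) (10,101/6) (9,17) (7,113/7)]

1. After x ≥ 7: [(7,5) (16,5) (19,6) (19,12) (15,16) (9,17) (7,113/7)]
2. After x ≤ 10: [(7,5) (10,5) (10,101/6) (9,17) (7,113/7)]
3. After y ≥ 2: [(7,5) (10,5) (10,101/6) (9,17) (7,113/7)]
4. After y ≤ 18: [(7,5) (10,5) (10,101/6) (9,17) (7,113/7)]
5. Canonical ring: [(7,5) (10,5) (10,101/6) (9,17) (7,113/7)]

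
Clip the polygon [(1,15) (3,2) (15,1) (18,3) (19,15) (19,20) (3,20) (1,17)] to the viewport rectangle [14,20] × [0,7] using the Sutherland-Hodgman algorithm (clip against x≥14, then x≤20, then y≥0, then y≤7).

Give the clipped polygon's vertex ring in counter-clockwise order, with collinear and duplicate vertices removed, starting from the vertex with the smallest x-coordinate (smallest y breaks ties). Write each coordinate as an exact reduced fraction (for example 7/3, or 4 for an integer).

Clipped polygon: [(14,13/12) (15,1) (18,3) (55/3,7) (14,7)]

1. After x ≥ 14: [(14,13/12) (15,1) (18,3) (19,15) (19,20) (14,20)]
2. After x ≤ 20: [(14,13/12) (15,1) (18,3) (19,15) (19,20) (14,20)]
3. After y ≥ 0: [(14,13/12) (15,1) (18,3) (19,15) (19,20) (14,20)]
4. After y ≤ 7: [(14,7) (14,13/12) (15,1) (18,3) (55/3,7)]
5. Canonical ring: [(14,13/12) (15,1) (18,3) (55/3,7) (14,7)]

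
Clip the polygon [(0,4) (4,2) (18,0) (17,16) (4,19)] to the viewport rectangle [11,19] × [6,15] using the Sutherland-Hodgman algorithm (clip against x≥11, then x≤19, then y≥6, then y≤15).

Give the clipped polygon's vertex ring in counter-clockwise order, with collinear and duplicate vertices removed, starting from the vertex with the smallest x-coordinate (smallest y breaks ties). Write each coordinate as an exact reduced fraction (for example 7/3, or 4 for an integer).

1. After x ≥ 11: [(11,1) (18,0) (17,16) (11,226/13)]
2. After x ≤ 19: [(11,1) (18,0) (17,16) (11,226/13)]
3. After y ≥ 6: [(11,6) (141/8,6) (17,16) (11,226/13)]
4. After y ≤ 15: [(11,15) (11,6) (141/8,6) (273/16,15)]
5. Canonical ring: [(11,6) (141/8,6) (273/16,15) (11,15)]

Clipped polygon: [(11,6) (141/8,6) (273/16,15) (11,15)]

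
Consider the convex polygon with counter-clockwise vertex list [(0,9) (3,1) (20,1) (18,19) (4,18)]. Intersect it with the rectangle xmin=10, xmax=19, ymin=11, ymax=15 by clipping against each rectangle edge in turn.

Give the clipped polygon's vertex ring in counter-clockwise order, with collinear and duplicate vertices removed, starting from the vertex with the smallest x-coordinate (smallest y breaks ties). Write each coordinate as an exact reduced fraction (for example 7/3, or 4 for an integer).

Clipped polygon: [(10,11) (170/9,11) (166/9,15) (10,15)]

1. After x ≥ 10: [(10,1) (20,1) (18,19) (10,129/7)]
2. After x ≤ 19: [(10,1) (19,1) (19,10) (18,19) (10,129/7)]
3. After y ≥ 11: [(10,11) (170/9,11) (18,19) (10,129/7)]
4. After y ≤ 15: [(10,15) (10,11) (170/9,11) (166/9,15)]
5. Canonical ring: [(10,11) (170/9,11) (166/9,15) (10,15)]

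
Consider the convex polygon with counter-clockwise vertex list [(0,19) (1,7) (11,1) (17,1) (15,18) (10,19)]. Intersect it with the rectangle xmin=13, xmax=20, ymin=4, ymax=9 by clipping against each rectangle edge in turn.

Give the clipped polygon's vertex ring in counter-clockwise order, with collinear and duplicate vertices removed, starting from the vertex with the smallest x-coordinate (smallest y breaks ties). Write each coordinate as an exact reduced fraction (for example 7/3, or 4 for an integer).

1. After x ≥ 13: [(13,1) (17,1) (15,18) (13,92/5)]
2. After x ≤ 20: [(13,1) (17,1) (15,18) (13,92/5)]
3. After y ≥ 4: [(13,4) (283/17,4) (15,18) (13,92/5)]
4. After y ≤ 9: [(13,9) (13,4) (283/17,4) (273/17,9)]
5. Canonical ring: [(13,4) (283/17,4) (273/17,9) (13,9)]

Clipped polygon: [(13,4) (283/17,4) (273/17,9) (13,9)]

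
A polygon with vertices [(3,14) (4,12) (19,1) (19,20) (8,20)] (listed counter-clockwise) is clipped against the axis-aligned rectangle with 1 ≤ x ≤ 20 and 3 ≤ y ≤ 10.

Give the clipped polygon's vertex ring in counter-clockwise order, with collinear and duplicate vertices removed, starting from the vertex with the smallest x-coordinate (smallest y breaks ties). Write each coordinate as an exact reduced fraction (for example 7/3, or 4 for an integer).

Clipped polygon: [(74/11,10) (179/11,3) (19,3) (19,10)]

1. After x ≥ 1: [(3,14) (4,12) (19,1) (19,20) (8,20)]
2. After x ≤ 20: [(3,14) (4,12) (19,1) (19,20) (8,20)]
3. After y ≥ 3: [(3,14) (4,12) (179/11,3) (19,3) (19,20) (8,20)]
4. After y ≤ 10: [(74/11,10) (179/11,3) (19,3) (19,10)]
5. Canonical ring: [(74/11,10) (179/11,3) (19,3) (19,10)]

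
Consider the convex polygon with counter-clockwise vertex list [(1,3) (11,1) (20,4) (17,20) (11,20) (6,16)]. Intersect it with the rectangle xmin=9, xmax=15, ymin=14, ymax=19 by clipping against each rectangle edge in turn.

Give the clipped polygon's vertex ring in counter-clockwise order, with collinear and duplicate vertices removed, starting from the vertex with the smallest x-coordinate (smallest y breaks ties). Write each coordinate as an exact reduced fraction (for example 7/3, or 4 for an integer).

Clipped polygon: [(9,14) (15,14) (15,19) (39/4,19) (9,92/5)]

1. After x ≥ 9: [(9,7/5) (11,1) (20,4) (17,20) (11,20) (9,92/5)]
2. After x ≤ 15: [(9,7/5) (11,1) (15,7/3) (15,20) (11,20) (9,92/5)]
3. After y ≥ 14: [(9,14) (15,14) (15,20) (11,20) (9,92/5)]
4. After y ≤ 19: [(9,14) (15,14) (15,19) (39/4,19) (9,92/5)]
5. Canonical ring: [(9,14) (15,14) (15,19) (39/4,19) (9,92/5)]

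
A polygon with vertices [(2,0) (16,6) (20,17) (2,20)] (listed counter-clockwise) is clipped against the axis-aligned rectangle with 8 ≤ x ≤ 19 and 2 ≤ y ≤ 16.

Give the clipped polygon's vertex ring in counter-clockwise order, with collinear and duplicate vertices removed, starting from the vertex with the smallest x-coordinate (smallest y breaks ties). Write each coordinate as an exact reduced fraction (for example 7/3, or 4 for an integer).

1. After x ≥ 8: [(8,18/7) (16,6) (20,17) (8,19)]
2. After x ≤ 19: [(8,18/7) (16,6) (19,57/4) (19,103/6) (8,19)]
3. After y ≥ 2: [(8,18/7) (16,6) (19,57/4) (19,103/6) (8,19)]
4. After y ≤ 16: [(8,16) (8,18/7) (16,6) (19,57/4) (19,16)]
5. Canonical ring: [(8,18/7) (16,6) (19,57/4) (19,16) (8,16)]

Clipped polygon: [(8,18/7) (16,6) (19,57/4) (19,16) (8,16)]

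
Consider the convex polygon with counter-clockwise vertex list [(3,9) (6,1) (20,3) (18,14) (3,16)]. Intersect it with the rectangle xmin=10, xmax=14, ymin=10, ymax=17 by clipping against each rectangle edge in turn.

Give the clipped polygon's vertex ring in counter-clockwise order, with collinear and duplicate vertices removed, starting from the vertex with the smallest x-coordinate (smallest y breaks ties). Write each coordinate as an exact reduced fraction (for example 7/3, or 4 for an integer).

1. After x ≥ 10: [(10,11/7) (20,3) (18,14) (10,226/15)]
2. After x ≤ 14: [(10,11/7) (14,15/7) (14,218/15) (10,226/15)]
3. After y ≥ 10: [(10,10) (14,10) (14,218/15) (10,226/15)]
4. After y ≤ 17: [(10,10) (14,10) (14,218/15) (10,226/15)]
5. Canonical ring: [(10,10) (14,10) (14,218/15) (10,226/15)]

Clipped polygon: [(10,10) (14,10) (14,218/15) (10,226/15)]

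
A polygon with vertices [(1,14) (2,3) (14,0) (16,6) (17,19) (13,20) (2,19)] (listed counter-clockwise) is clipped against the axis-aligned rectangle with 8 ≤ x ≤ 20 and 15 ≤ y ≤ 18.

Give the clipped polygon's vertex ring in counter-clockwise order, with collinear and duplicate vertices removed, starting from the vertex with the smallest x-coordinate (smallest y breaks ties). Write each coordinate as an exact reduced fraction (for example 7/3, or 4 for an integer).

1. After x ≥ 8: [(8,3/2) (14,0) (16,6) (17,19) (13,20) (8,215/11)]
2. After x ≤ 20: [(8,3/2) (14,0) (16,6) (17,19) (13,20) (8,215/11)]
3. After y ≥ 15: [(8,15) (217/13,15) (17,19) (13,20) (8,215/11)]
4. After y ≤ 18: [(8,18) (8,15) (217/13,15) (220/13,18)]
5. Canonical ring: [(8,15) (217/13,15) (220/13,18) (8,18)]

Clipped polygon: [(8,15) (217/13,15) (220/13,18) (8,18)]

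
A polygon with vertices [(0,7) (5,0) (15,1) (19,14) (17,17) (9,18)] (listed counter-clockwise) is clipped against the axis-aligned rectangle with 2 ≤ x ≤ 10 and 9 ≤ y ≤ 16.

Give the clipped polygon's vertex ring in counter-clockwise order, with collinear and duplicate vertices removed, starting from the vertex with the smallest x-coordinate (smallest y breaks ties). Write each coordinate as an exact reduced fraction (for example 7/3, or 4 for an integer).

1. After x ≥ 2: [(2,85/9) (2,21/5) (5,0) (15,1) (19,14) (17,17) (9,18)]
2. After x ≤ 10: [(2,85/9) (2,21/5) (5,0) (10,1/2) (10,143/8) (9,18)]
3. After y ≥ 9: [(2,85/9) (2,9) (10,9) (10,143/8) (9,18)]
4. After y ≤ 16: [(81/11,16) (2,85/9) (2,9) (10,9) (10,16)]
5. Canonical ring: [(2,9) (10,9) (10,16) (81/11,16) (2,85/9)]

Clipped polygon: [(2,9) (10,9) (10,16) (81/11,16) (2,85/9)]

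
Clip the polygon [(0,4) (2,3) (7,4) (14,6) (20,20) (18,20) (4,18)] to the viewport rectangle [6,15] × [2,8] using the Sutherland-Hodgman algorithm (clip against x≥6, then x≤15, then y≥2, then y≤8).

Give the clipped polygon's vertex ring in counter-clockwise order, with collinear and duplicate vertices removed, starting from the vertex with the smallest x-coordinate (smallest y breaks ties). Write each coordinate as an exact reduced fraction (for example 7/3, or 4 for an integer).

1. After x ≥ 6: [(6,19/5) (7,4) (14,6) (20,20) (18,20) (6,128/7)]
2. After x ≤ 15: [(6,19/5) (7,4) (14,6) (15,25/3) (15,137/7) (6,128/7)]
3. After y ≥ 2: [(6,19/5) (7,4) (14,6) (15,25/3) (15,137/7) (6,128/7)]
4. After y ≤ 8: [(6,8) (6,19/5) (7,4) (14,6) (104/7,8)]
5. Canonical ring: [(6,19/5) (7,4) (14,6) (104/7,8) (6,8)]

Clipped polygon: [(6,19/5) (7,4) (14,6) (104/7,8) (6,8)]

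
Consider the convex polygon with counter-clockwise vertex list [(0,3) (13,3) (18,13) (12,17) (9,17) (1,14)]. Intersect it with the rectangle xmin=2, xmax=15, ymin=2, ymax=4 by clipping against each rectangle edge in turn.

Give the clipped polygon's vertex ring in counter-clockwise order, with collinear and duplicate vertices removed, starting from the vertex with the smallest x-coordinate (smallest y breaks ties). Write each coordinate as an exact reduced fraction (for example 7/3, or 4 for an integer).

Clipped polygon: [(2,3) (13,3) (27/2,4) (2,4)]

1. After x ≥ 2: [(2,3) (13,3) (18,13) (12,17) (9,17) (2,115/8)]
2. After x ≤ 15: [(2,3) (13,3) (15,7) (15,15) (12,17) (9,17) (2,115/8)]
3. After y ≥ 2: [(2,3) (13,3) (15,7) (15,15) (12,17) (9,17) (2,115/8)]
4. After y ≤ 4: [(2,4) (2,3) (13,3) (27/2,4)]
5. Canonical ring: [(2,3) (13,3) (27/2,4) (2,4)]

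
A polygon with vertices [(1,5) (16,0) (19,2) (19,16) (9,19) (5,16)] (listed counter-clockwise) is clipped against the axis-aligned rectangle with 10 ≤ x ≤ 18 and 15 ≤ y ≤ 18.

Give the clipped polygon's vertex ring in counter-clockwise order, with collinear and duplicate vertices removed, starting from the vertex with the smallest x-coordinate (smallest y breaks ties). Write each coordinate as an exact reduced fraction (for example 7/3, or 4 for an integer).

1. After x ≥ 10: [(10,2) (16,0) (19,2) (19,16) (10,187/10)]
2. After x ≤ 18: [(10,2) (16,0) (18,4/3) (18,163/10) (10,187/10)]
3. After y ≥ 15: [(10,15) (18,15) (18,163/10) (10,187/10)]
4. After y ≤ 18: [(10,18) (10,15) (18,15) (18,163/10) (37/3,18)]
5. Canonical ring: [(10,15) (18,15) (18,163/10) (37/3,18) (10,18)]

Clipped polygon: [(10,15) (18,15) (18,163/10) (37/3,18) (10,18)]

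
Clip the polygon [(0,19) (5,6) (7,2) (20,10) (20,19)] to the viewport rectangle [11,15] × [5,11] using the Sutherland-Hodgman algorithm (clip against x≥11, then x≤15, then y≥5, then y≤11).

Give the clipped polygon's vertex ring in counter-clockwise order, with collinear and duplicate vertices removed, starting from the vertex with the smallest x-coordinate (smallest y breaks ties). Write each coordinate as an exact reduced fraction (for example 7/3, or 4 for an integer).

Clipped polygon: [(11,5) (95/8,5) (15,90/13) (15,11) (11,11)]

1. After x ≥ 11: [(11,19) (11,58/13) (20,10) (20,19)]
2. After x ≤ 15: [(15,19) (11,19) (11,58/13) (15,90/13)]
3. After y ≥ 5: [(15,19) (11,19) (11,5) (95/8,5) (15,90/13)]
4. After y ≤ 11: [(15,11) (11,11) (11,5) (95/8,5) (15,90/13)]
5. Canonical ring: [(11,5) (95/8,5) (15,90/13) (15,11) (11,11)]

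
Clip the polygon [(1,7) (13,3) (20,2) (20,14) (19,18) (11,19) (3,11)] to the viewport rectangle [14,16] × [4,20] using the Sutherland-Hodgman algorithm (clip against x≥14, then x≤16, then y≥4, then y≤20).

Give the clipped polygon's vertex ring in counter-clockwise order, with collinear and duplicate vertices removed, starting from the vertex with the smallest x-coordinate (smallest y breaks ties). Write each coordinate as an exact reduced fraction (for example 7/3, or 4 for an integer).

Clipped polygon: [(14,4) (16,4) (16,147/8) (14,149/8)]

1. After x ≥ 14: [(14,20/7) (20,2) (20,14) (19,18) (14,149/8)]
2. After x ≤ 16: [(14,20/7) (16,18/7) (16,147/8) (14,149/8)]
3. After y ≥ 4: [(14,4) (16,4) (16,147/8) (14,149/8)]
4. After y ≤ 20: [(14,4) (16,4) (16,147/8) (14,149/8)]
5. Canonical ring: [(14,4) (16,4) (16,147/8) (14,149/8)]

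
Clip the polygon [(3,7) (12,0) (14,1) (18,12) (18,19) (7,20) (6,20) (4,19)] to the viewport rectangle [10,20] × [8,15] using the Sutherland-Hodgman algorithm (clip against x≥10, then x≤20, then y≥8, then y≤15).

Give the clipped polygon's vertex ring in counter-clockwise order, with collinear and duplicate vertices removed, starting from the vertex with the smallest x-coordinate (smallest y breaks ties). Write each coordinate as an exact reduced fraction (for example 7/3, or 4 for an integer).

1. After x ≥ 10: [(10,14/9) (12,0) (14,1) (18,12) (18,19) (10,217/11)]
2. After x ≤ 20: [(10,14/9) (12,0) (14,1) (18,12) (18,19) (10,217/11)]
3. After y ≥ 8: [(10,8) (182/11,8) (18,12) (18,19) (10,217/11)]
4. After y ≤ 15: [(10,15) (10,8) (182/11,8) (18,12) (18,15)]
5. Canonical ring: [(10,8) (182/11,8) (18,12) (18,15) (10,15)]

Clipped polygon: [(10,8) (182/11,8) (18,12) (18,15) (10,15)]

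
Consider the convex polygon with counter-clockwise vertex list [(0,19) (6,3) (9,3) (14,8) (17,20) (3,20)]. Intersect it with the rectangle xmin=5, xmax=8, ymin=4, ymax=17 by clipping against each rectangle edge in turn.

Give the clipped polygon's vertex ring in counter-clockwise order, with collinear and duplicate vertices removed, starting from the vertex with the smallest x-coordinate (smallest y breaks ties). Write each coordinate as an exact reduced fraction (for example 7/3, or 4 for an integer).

Clipped polygon: [(5,17/3) (45/8,4) (8,4) (8,17) (5,17)]

1. After x ≥ 5: [(5,17/3) (6,3) (9,3) (14,8) (17,20) (5,20)]
2. After x ≤ 8: [(5,17/3) (6,3) (8,3) (8,20) (5,20)]
3. After y ≥ 4: [(5,17/3) (45/8,4) (8,4) (8,20) (5,20)]
4. After y ≤ 17: [(5,17) (5,17/3) (45/8,4) (8,4) (8,17)]
5. Canonical ring: [(5,17/3) (45/8,4) (8,4) (8,17) (5,17)]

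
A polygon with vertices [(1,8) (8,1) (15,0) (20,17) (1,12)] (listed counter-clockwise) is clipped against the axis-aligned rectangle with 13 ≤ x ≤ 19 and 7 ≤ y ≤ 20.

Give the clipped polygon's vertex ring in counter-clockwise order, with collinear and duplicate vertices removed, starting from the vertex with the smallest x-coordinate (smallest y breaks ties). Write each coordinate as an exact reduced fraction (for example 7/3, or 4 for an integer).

1. After x ≥ 13: [(13,2/7) (15,0) (20,17) (13,288/19)]
2. After x ≤ 19: [(13,2/7) (15,0) (19,68/5) (19,318/19) (13,288/19)]
3. After y ≥ 7: [(13,7) (290/17,7) (19,68/5) (19,318/19) (13,288/19)]
4. After y ≤ 20: [(13,7) (290/17,7) (19,68/5) (19,318/19) (13,288/19)]
5. Canonical ring: [(13,7) (290/17,7) (19,68/5) (19,318/19) (13,288/19)]

Clipped polygon: [(13,7) (290/17,7) (19,68/5) (19,318/19) (13,288/19)]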